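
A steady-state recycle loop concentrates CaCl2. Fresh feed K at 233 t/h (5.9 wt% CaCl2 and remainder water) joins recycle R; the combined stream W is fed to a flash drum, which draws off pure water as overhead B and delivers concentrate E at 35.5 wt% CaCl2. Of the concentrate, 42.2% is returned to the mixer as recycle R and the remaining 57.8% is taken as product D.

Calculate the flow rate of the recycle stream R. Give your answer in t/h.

28.27 t/h

Overall CaCl2 balance (none leaves overhead): CaCl2 in fresh feed = CaCl2 in product, i.e. 233×0.059 = (1−0.422)·E·0.355.
E = 13.747/(0.355×0.578) = 66.996 t/h.
Recycle R = 0.422×66.996 = 28.272 t/h.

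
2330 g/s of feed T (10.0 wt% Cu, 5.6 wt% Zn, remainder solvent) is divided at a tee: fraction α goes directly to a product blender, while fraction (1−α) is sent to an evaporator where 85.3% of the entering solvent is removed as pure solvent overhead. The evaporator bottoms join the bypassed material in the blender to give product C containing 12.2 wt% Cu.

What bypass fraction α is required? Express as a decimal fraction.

0.750

All 2330×0.100 = 233 g/s of Cu reaches C, so C = 233/0.122 = 1909.8 g/s and vapour = 420.16 g/s.
The evaporator receives (1−α)·2330 of feed at 0.844 solvent and removes 0.853 of that solvent:
0.853×0.844×(1−α)×2330 = 420.16
(1−α) = 420.16/1677.4 = 0.2505;  α = 0.7495.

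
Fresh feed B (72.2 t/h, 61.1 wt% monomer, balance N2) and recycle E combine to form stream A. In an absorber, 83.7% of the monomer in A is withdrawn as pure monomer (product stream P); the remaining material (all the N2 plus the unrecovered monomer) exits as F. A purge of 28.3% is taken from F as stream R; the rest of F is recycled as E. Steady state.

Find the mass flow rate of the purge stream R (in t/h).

N2 enters only via B and leaves only via the purge: 72.2×0.389 = 0.283×(N2 in F), and the absorber passes all N2, so N2 in A = N2 in F = 99.243 t/h.
monomer in A: m_A = 72.2×0.611 + (1−0.283)·(1−0.837)·m_A, so m_A = 44.114/0.8831 = 49.952 t/h.
F = (1−0.837)×49.952 + 99.243 = 107.39 t/h.
Purge R = 0.283×107.39 = 30.39 t/h.

30.39 t/h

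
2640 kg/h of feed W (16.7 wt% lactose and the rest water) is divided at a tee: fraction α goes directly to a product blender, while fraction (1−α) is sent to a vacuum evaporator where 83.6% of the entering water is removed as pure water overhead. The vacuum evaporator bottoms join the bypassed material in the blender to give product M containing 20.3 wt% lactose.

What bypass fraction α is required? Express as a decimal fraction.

0.745

All 2640×0.167 = 440.88 kg/h of lactose reaches M, so M = 440.88/0.203 = 2171.8 kg/h and vapour = 468.18 kg/h.
The evaporator receives (1−α)·2640 of feed at 0.833 water and removes 0.836 of that water:
0.836×0.833×(1−α)×2640 = 468.18
(1−α) = 468.18/1838.5 = 0.2547;  α = 0.7453.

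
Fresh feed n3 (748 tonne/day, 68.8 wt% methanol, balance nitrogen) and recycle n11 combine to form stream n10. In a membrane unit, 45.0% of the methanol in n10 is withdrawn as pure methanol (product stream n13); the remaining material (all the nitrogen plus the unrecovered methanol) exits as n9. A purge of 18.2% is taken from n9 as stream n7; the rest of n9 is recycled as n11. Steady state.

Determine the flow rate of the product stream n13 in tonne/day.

421 tonne/day

methanol in n10: m_A = 748×0.688 + (1−0.182)·(1−0.450)·m_A, so m_A = 514.62/0.5501 = 935.51 tonne/day.
Product n13 = 0.450×935.51 = 420.98 tonne/day.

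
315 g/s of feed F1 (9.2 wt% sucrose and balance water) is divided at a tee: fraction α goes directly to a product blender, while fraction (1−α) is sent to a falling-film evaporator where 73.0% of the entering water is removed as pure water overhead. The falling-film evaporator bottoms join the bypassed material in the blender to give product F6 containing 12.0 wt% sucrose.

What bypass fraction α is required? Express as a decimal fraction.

0.648

All 315×0.092 = 28.98 g/s of sucrose reaches F6, so F6 = 28.98/0.120 = 241.5 g/s and vapour = 73.5 g/s.
The evaporator receives (1−α)·315 of feed at 0.908 water and removes 0.730 of that water:
0.730×0.908×(1−α)×315 = 73.5
(1−α) = 73.5/208.79 = 0.3520;  α = 0.6480.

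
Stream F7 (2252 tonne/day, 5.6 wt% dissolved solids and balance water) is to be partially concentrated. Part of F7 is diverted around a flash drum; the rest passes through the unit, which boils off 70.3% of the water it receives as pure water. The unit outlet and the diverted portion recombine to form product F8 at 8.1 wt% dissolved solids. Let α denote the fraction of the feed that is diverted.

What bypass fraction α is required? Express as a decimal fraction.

All 2252×0.056 = 126.11 tonne/day of dissolved solids reaches F8, so F8 = 126.11/0.081 = 1556.9 tonne/day and vapour = 695.06 tonne/day.
The evaporator receives (1−α)·2252 of feed at 0.944 water and removes 0.703 of that water:
0.703×0.944×(1−α)×2252 = 695.06
(1−α) = 695.06/1494.5 = 0.4651;  α = 0.5349.

0.535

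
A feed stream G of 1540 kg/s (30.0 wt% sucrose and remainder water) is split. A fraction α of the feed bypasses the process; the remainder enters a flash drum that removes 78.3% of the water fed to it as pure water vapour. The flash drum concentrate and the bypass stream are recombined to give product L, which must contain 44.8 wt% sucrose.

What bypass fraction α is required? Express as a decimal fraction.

All 1540×0.300 = 462 kg/s of sucrose reaches L, so L = 462/0.448 = 1031.2 kg/s and vapour = 508.75 kg/s.
The evaporator receives (1−α)·1540 of feed at 0.700 water and removes 0.783 of that water:
0.783×0.700×(1−α)×1540 = 508.75
(1−α) = 508.75/844.07 = 0.6027;  α = 0.3973.

0.397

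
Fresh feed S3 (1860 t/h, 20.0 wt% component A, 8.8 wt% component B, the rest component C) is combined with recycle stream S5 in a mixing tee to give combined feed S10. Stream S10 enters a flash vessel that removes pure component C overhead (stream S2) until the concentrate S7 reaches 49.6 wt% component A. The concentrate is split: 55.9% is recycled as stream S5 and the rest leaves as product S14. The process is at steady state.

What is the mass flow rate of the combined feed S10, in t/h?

2811 t/h

Overall component A balance (none leaves overhead): component A in fresh feed = component A in product, i.e. 1860×0.200 = (1−0.559)·S7·0.496.
S7 = 372/(0.496×0.441) = 1700.7 t/h.
Recycle S5 = 0.559×1700.7 = 950.68 t/h.
Combined feed S10 = 1860 + 950.68 = 2810.7 t/h.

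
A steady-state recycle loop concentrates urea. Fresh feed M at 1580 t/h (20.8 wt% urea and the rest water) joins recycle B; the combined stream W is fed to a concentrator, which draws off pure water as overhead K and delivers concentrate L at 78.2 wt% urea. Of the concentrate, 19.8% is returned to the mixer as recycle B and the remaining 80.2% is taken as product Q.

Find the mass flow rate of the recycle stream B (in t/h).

103.8 t/h

Overall urea balance (none leaves overhead): urea in fresh feed = urea in product, i.e. 1580×0.208 = (1−0.198)·L·0.782.
L = 328.64/(0.782×0.802) = 524.01 t/h.
Recycle B = 0.198×524.01 = 103.75 t/h.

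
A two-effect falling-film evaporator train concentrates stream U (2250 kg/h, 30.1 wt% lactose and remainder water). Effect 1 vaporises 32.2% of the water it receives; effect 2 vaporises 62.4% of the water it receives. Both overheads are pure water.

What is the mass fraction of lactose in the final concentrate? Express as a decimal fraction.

water in feed = 2250×0.699 = 1572.8 kg/h.
After stage 1: water left = (1−0.322)×1572.8 = 1066.3; stream total = 1743.6 kg/h.
After stage 2: water left = (1−0.624)×1066.3 = 400.94; final concentrate = 1078.2 kg/h.
lactose fraction = 677.25/1078.2 = 0.6281.

0.6281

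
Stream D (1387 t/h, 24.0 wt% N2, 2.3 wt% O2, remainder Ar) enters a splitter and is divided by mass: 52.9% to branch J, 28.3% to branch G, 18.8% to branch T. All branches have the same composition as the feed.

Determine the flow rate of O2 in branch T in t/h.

5.997 t/h

Branch T total = 0.188×1387 = 260.76 t/h.
O2 in T = 0.023×260.76 = 5.9974 t/h.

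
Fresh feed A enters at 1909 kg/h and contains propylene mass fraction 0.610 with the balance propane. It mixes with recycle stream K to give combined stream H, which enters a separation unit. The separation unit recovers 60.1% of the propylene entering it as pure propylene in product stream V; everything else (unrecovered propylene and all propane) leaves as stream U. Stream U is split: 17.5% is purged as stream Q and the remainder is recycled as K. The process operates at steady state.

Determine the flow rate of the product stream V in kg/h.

1043 kg/h

propylene in H: m_A = 1909×0.610 + (1−0.175)·(1−0.601)·m_A, so m_A = 1164.5/0.6708 = 1735.9 kg/h.
Product V = 0.601×1735.9 = 1043.3 kg/h.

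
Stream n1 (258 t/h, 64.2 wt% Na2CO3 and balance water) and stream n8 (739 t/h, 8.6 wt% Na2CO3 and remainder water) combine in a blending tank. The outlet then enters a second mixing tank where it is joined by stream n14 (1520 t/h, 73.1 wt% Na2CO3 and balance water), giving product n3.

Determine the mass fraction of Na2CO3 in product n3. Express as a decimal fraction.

0.533

Overall, product flow = 2517 t/h.
Na2CO3 in = 258×0.642 + 739×0.086 + 1520×0.731 = 1340.3 t/h.
Na2CO3 fraction in n3 = 0.533.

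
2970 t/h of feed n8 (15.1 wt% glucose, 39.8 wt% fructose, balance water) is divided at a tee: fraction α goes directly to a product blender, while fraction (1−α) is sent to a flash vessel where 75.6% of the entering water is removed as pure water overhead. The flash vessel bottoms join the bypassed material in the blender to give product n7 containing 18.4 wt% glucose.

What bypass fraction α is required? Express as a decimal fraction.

0.474

All 2970×0.151 = 448.47 t/h of glucose reaches n7, so n7 = 448.47/0.184 = 2437.3 t/h and vapour = 532.66 t/h.
The evaporator receives (1−α)·2970 of feed at 0.451 water and removes 0.756 of that water:
0.756×0.451×(1−α)×2970 = 532.66
(1−α) = 532.66/1012.6 = 0.5260;  α = 0.4740.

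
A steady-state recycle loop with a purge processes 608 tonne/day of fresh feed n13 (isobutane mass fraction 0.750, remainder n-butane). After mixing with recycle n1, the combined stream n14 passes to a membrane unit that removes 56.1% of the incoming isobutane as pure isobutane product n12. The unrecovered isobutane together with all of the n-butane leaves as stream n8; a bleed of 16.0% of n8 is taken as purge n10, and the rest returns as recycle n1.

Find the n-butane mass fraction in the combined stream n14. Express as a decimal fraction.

0.568

n-butane enters only via n13 and leaves only via the purge: 608×0.250 = 0.160×(n-butane in n8), and the membrane unit passes all n-butane, so n-butane in n14 = n-butane in n8 = 950 tonne/day.
isobutane in n14: m_A = 608×0.750 + (1−0.160)·(1−0.561)·m_A, so m_A = 456/0.6312 = 722.39 tonne/day.
n14 = 722.39 + 950 = 1672.4 tonne/day.
n-butane fraction in n14 = 950/1672.4 = 0.568.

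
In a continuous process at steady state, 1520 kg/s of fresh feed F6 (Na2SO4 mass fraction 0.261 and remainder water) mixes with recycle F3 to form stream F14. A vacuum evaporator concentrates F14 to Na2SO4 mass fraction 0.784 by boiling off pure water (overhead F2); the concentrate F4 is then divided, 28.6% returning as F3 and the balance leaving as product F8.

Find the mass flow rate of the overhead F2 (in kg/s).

1014 kg/s

Overall Na2SO4 balance (none leaves overhead): Na2SO4 in fresh feed = Na2SO4 in product, i.e. 1520×0.261 = (1−0.286)·F4·0.784.
F4 = 396.72/(0.784×0.714) = 708.71 kg/s.
Recycle F3 = 0.286×708.71 = 202.69 kg/s.
Combined feed F14 = 1520 + 202.69 = 1722.7 kg/s.
Overhead F2 = F14 − F4 = 1722.7 − 708.71 = 1014 kg/s.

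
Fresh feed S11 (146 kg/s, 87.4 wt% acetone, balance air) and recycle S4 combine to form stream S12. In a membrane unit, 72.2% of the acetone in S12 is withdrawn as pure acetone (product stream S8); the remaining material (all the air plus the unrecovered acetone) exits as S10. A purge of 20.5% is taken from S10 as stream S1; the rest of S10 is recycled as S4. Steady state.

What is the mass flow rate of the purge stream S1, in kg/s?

air enters only via S11 and leaves only via the purge: 146×0.126 = 0.205×(air in S10), and the membrane unit passes all air, so air in S12 = air in S10 = 89.737 kg/s.
acetone in S12: m_A = 146×0.874 + (1−0.205)·(1−0.722)·m_A, so m_A = 127.6/0.7790 = 163.81 kg/s.
S10 = (1−0.722)×163.81 + 89.737 = 135.27 kg/s.
Purge S1 = 0.205×135.27 = 27.731 kg/s.

27.73 kg/s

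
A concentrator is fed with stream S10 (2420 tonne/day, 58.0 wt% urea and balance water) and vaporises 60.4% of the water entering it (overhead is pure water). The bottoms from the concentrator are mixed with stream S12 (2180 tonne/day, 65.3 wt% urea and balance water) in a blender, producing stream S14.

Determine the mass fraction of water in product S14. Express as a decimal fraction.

0.291

Vapour removed = 0.604×0.420×2420 = 613.91 tonne/day; concentrate = 1806.1 tonne/day.
water reaching the mixer = 402.49 (from concentrate) + 2180×0.347 = 1159 tonne/day.
Product flow = 1806.1 + 2180 = 3986.1 tonne/day; water fraction = 0.291.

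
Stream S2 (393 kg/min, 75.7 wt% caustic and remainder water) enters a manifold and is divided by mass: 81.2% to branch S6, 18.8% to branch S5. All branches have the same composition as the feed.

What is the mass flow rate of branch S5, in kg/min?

73.88 kg/min

Branch S5 flow = 0.188×393 = 73.884 kg/min.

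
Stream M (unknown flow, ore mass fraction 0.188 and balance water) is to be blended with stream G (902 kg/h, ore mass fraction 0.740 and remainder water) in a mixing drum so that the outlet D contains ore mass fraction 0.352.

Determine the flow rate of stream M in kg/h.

Let M be the unknown flow. Total out = 902 + M.
ore balance: 667.48 + 0.188·M = 0.352·(902 + M)
(0.188 − 0.352)·M = 0.352×902 − 667.48 = -349.98
M = -349.98 / -0.164 = 2134 kg/h

2134 kg/h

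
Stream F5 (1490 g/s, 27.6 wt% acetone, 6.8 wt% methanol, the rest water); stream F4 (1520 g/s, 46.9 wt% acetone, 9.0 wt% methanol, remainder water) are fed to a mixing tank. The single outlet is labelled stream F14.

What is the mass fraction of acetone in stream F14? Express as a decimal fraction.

Total flow out = 1490 + 1520 = 3010 g/s.
acetone in = 1490×0.276 + 1520×0.469 = 1124.1 g/s.
acetone mass fraction in F14 = 1124.1/3010 = 0.373.

0.373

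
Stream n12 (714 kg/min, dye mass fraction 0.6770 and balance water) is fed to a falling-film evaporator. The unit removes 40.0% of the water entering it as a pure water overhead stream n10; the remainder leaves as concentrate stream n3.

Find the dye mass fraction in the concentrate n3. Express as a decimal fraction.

0.7774

dye is not removed: 714×0.677 = 483.38 kg/min of dye enters n3.
water entering = 714×0.323 = 230.62 kg/min; overhead removed = 0.400×230.62 = 92.249 kg/min.
Concentrate = 714 − 92.249 = 621.75 kg/min.
Mass fraction = 483.38/621.75 = 0.7774.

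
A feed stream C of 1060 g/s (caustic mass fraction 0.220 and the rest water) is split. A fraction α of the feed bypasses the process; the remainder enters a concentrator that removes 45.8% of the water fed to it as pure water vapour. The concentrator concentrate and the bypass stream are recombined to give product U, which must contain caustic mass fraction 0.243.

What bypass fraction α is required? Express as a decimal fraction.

0.735

All 1060×0.220 = 233.2 g/s of caustic reaches U, so U = 233.2/0.243 = 959.67 g/s and vapour = 100.33 g/s.
The evaporator receives (1−α)·1060 of feed at 0.780 water and removes 0.458 of that water:
0.458×0.780×(1−α)×1060 = 100.33
(1−α) = 100.33/378.67 = 0.2649;  α = 0.7351.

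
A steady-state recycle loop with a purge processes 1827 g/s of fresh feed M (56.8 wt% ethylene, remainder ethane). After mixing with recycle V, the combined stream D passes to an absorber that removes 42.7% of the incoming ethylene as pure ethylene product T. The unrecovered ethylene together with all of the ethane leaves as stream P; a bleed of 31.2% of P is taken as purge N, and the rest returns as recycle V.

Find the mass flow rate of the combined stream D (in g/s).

4243 g/s

ethane enters only via M and leaves only via the purge: 1827×0.432 = 0.312×(ethane in P), and the absorber passes all ethane, so ethane in D = ethane in P = 2529.7 g/s.
ethylene in D: m_A = 1827×0.568 + (1−0.312)·(1−0.427)·m_A, so m_A = 1037.7/0.6058 = 1713.1 g/s.
D = 1713.1 + 2529.7 = 4242.8 g/s.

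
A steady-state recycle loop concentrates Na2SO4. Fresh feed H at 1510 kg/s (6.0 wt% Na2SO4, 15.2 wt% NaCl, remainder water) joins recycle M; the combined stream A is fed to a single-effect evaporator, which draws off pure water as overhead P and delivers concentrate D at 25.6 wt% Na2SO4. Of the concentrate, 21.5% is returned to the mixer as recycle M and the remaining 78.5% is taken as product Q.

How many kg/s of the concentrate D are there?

Overall Na2SO4 balance (none leaves overhead): Na2SO4 in fresh feed = Na2SO4 in product, i.e. 1510×0.060 = (1−0.215)·D·0.256.
D = 90.6/(0.256×0.785) = 450.84 kg/s.

450.8 kg/s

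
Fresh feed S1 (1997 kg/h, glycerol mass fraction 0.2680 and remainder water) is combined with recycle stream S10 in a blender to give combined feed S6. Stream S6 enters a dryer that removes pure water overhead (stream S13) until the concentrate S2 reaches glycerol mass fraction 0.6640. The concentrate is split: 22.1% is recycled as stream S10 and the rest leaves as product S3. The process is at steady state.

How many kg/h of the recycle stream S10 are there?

228.7 kg/h

Overall glycerol balance (none leaves overhead): glycerol in fresh feed = glycerol in product, i.e. 1997×0.268 = (1−0.221)·S2·0.664.
S2 = 535.2/(0.664×0.779) = 1034.7 kg/h.
Recycle S10 = 0.221×1034.7 = 228.66 kg/h.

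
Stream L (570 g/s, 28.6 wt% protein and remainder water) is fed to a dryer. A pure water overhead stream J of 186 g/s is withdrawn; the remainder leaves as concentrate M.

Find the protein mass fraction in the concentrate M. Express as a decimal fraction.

0.425

protein is not removed: 570×0.286 = 163.02 g/s of protein enters M.
Concentrate = 570 − 186 = 384 g/s.
Mass fraction = 163.02/384 = 0.425.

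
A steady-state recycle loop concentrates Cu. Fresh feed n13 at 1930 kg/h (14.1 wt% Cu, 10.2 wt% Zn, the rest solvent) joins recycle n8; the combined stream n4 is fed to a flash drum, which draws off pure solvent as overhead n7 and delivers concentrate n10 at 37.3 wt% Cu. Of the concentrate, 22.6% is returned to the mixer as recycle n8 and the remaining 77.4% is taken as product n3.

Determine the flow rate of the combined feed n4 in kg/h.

Overall Cu balance (none leaves overhead): Cu in fresh feed = Cu in product, i.e. 1930×0.141 = (1−0.226)·n10·0.373.
n10 = 272.13/(0.373×0.774) = 942.6 kg/h.
Recycle n8 = 0.226×942.6 = 213.03 kg/h.
Combined feed n4 = 1930 + 213.03 = 2143 kg/h.

2143 kg/h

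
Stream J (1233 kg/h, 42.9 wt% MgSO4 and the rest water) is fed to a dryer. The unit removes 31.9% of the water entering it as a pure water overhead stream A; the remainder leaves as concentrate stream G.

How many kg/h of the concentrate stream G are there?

water entering = 1233×0.571 = 704.04 kg/h; overhead removed = 0.319×704.04 = 224.59 kg/h.
Concentrate = 1233 − 224.59 = 1008.4 kg/h.

1008 kg/h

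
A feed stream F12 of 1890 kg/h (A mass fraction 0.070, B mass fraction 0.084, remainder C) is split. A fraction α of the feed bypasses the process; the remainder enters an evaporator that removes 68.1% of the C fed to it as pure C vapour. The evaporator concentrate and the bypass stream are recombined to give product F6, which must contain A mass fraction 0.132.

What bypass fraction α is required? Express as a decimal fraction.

0.185

All 1890×0.070 = 132.3 kg/h of A reaches F6, so F6 = 132.3/0.132 = 1002.3 kg/h and vapour = 887.73 kg/h.
The evaporator receives (1−α)·1890 of feed at 0.846 C and removes 0.681 of that C:
0.681×0.846×(1−α)×1890 = 887.73
(1−α) = 887.73/1088.9 = 0.8153;  α = 0.1847.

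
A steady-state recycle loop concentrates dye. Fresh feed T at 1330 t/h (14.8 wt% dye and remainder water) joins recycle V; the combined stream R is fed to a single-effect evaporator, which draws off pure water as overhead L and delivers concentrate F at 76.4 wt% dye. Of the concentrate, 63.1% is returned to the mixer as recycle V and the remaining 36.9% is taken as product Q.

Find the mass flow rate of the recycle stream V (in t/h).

440.6 t/h

Overall dye balance (none leaves overhead): dye in fresh feed = dye in product, i.e. 1330×0.148 = (1−0.631)·F·0.764.
F = 196.84/(0.764×0.369) = 698.22 t/h.
Recycle V = 0.631×698.22 = 440.58 t/h.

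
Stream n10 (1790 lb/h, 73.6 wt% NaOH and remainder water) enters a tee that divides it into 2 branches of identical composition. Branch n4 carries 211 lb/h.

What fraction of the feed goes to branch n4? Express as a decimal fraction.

0.118

Fraction to n4 = 211/1790 = 0.1179.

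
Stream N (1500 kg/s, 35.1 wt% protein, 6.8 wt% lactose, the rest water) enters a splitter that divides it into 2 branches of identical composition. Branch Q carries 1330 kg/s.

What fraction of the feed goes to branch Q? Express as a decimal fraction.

0.887

Fraction to Q = 1330/1500 = 0.8867.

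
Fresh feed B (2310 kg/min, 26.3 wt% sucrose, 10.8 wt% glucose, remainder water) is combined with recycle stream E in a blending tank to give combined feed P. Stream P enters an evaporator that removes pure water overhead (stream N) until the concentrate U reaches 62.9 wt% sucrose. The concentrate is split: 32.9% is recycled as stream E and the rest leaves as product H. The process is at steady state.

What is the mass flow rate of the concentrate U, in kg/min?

Overall sucrose balance (none leaves overhead): sucrose in fresh feed = sucrose in product, i.e. 2310×0.263 = (1−0.329)·U·0.629.
U = 607.53/(0.629×0.671) = 1439.4 kg/min.

1439 kg/min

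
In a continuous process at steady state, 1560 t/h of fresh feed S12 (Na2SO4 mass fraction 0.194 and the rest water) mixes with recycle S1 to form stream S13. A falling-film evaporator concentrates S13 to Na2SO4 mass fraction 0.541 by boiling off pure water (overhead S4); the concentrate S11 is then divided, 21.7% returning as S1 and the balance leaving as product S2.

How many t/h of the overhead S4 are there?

1001 t/h

Overall Na2SO4 balance (none leaves overhead): Na2SO4 in fresh feed = Na2SO4 in product, i.e. 1560×0.194 = (1−0.217)·S11·0.541.
S11 = 302.64/(0.541×0.783) = 714.44 t/h.
Recycle S1 = 0.217×714.44 = 155.03 t/h.
Combined feed S13 = 1560 + 155.03 = 1715 t/h.
Overhead S4 = S13 − S11 = 1715 − 714.44 = 1000.6 t/h.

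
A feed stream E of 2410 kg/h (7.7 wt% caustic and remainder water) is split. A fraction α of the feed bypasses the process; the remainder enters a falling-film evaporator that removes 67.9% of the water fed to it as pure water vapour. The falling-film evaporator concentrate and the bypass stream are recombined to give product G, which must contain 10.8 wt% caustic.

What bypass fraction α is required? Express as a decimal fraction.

0.542

All 2410×0.077 = 185.57 kg/h of caustic reaches G, so G = 185.57/0.108 = 1718.2 kg/h and vapour = 691.76 kg/h.
The evaporator receives (1−α)·2410 of feed at 0.923 water and removes 0.679 of that water:
0.679×0.923×(1−α)×2410 = 691.76
(1−α) = 691.76/1510.4 = 0.4580;  α = 0.5420.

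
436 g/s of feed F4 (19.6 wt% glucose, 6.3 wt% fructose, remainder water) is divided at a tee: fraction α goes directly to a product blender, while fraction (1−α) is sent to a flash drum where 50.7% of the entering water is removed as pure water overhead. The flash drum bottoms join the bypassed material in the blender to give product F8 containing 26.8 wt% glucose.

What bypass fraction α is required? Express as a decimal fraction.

All 436×0.196 = 85.456 g/s of glucose reaches F8, so F8 = 85.456/0.268 = 318.87 g/s and vapour = 117.13 g/s.
The evaporator receives (1−α)·436 of feed at 0.741 water and removes 0.507 of that water:
0.507×0.741×(1−α)×436 = 117.13
(1−α) = 117.13/163.8 = 0.7151;  α = 0.2849.

0.285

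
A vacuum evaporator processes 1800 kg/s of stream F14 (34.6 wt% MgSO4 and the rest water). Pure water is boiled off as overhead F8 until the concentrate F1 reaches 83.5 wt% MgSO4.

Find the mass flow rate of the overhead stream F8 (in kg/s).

1054 kg/s

MgSO4 is conserved: 1800×0.346 = 622.8 kg/s all reports to the concentrate.
Concentrate = 622.8/(target fraction) = 745.87 kg/s.
Overhead = 1800 − 745.87 = 1054.1 kg/s.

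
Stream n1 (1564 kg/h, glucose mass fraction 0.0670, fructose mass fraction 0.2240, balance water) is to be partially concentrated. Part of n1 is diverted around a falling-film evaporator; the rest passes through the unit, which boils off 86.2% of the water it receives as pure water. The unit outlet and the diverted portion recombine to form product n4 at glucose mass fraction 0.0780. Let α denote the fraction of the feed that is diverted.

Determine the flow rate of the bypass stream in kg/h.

1203 kg/h

All 1564×0.067 = 104.79 kg/h of glucose reaches n4, so n4 = 104.79/0.078 = 1343.4 kg/h and vapour = 220.56 kg/h.
The evaporator receives (1−α)·1564 of feed at 0.709 water and removes 0.862 of that water:
0.862×0.709×(1−α)×1564 = 220.56
(1−α) = 220.56/955.85 = 0.2308;  α = 0.7692.
Bypass flow = 0.7692×1564 = 1203.1 kg/h.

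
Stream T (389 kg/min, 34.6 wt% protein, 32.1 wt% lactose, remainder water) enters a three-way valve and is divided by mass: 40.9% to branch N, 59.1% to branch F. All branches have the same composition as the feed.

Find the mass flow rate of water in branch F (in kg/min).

76.56 kg/min

Branch F total = 0.591×389 = 229.9 kg/min.
water in F = 0.333×229.9 = 76.556 kg/min.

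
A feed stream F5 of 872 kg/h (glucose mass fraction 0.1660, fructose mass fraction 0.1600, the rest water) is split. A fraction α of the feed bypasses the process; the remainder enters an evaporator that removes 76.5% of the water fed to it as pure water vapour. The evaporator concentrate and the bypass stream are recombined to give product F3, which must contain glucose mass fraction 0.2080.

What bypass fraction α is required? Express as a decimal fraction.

All 872×0.166 = 144.75 kg/h of glucose reaches F3, so F3 = 144.75/0.208 = 695.92 kg/h and vapour = 176.08 kg/h.
The evaporator receives (1−α)·872 of feed at 0.674 water and removes 0.765 of that water:
0.765×0.674×(1−α)×872 = 176.08
(1−α) = 176.08/449.61 = 0.3916;  α = 0.6084.

0.608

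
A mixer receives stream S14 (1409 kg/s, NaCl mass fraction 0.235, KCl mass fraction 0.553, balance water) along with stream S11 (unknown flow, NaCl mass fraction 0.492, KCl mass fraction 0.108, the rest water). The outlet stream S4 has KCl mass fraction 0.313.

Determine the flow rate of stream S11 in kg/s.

Let S11 be the unknown flow. Total out = 1409 + S11.
KCl balance: 779.18 + 0.108·S11 = 0.313·(1409 + S11)
(0.108 − 0.313)·S11 = 0.313×1409 − 779.18 = -338.16
S11 = -338.16 / -0.205 = 1649.6 kg/s

1650 kg/s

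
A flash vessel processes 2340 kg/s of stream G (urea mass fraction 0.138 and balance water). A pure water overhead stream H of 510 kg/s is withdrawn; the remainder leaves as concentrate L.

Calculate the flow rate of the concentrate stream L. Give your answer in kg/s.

1830 kg/s

Concentrate = 2340 − 510 = 1830 kg/s.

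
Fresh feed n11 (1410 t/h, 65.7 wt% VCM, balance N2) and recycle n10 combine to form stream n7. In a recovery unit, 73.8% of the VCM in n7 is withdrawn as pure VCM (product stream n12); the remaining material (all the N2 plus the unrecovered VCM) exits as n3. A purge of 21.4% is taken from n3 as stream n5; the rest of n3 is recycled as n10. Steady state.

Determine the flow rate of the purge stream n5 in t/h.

549 t/h

N2 enters only via n11 and leaves only via the purge: 1410×0.343 = 0.214×(N2 in n3), and the recovery unit passes all N2, so N2 in n7 = N2 in n3 = 2260 t/h.
VCM in n7: m_A = 1410×0.657 + (1−0.214)·(1−0.738)·m_A, so m_A = 926.37/0.7941 = 1166.6 t/h.
n3 = (1−0.738)×1166.6 + 2260 = 2565.6 t/h.
Purge n5 = 0.214×2565.6 = 549.04 t/h.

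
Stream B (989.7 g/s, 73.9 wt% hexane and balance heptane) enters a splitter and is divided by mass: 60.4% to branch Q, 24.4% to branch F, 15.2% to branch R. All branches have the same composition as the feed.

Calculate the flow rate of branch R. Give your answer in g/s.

150.4 g/s

Branch R flow = 0.152×989.7 = 150.43 g/s.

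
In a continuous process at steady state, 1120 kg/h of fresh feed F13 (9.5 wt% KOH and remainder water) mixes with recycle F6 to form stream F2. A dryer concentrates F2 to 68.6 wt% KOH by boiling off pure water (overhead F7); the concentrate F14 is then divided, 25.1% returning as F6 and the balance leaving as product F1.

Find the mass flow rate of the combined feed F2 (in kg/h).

Overall KOH balance (none leaves overhead): KOH in fresh feed = KOH in product, i.e. 1120×0.095 = (1−0.251)·F14·0.686.
F14 = 106.4/(0.686×0.749) = 207.08 kg/h.
Recycle F6 = 0.251×207.08 = 51.977 kg/h.
Combined feed F2 = 1120 + 51.977 = 1172 kg/h.

1172 kg/h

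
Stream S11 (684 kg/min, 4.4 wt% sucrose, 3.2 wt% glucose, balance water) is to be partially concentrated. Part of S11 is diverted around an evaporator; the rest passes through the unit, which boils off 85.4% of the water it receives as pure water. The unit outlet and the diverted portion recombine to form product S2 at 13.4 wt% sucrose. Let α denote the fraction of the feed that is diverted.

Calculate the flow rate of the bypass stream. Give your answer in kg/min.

All 684×0.044 = 30.096 kg/min of sucrose reaches S2, so S2 = 30.096/0.134 = 224.6 kg/min and vapour = 459.4 kg/min.
The evaporator receives (1−α)·684 of feed at 0.924 water and removes 0.854 of that water:
0.854×0.924×(1−α)×684 = 459.4
(1−α) = 459.4/539.74 = 0.8512;  α = 0.1488.
Bypass flow = 0.1488×684 = 101.81 kg/min.

101.8 kg/min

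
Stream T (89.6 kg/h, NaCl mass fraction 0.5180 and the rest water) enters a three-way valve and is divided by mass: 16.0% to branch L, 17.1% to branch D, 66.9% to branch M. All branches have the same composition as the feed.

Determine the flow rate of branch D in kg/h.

Branch D flow = 0.171×89.6 = 15.322 kg/h.

15.32 kg/h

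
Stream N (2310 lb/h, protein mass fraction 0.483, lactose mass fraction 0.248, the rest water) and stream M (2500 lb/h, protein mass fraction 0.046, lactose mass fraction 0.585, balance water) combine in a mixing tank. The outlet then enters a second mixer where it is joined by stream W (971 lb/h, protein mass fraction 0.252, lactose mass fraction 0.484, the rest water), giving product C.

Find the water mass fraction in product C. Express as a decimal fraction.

Overall, product flow = 5781 lb/h.
water in = 2310×0.269 + 2500×0.369 + 971×0.264 = 1800.2 lb/h.
water fraction in C = 0.311.

0.311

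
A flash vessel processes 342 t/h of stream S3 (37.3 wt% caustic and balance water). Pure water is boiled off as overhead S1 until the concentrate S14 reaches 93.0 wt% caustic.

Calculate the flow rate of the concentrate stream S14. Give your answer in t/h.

caustic is conserved: 342×0.373 = 127.57 t/h all reports to the concentrate.
Concentrate = 127.57/(target fraction) = 137.17 t/h.

137.2 t/h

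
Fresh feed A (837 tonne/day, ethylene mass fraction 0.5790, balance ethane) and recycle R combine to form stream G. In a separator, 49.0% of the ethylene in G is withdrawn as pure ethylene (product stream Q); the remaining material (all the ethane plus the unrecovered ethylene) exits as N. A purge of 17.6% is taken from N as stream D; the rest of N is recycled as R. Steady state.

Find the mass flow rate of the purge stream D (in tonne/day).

ethane enters only via A and leaves only via the purge: 837×0.421 = 0.176×(ethane in N), and the separator passes all ethane, so ethane in G = ethane in N = 2002.1 tonne/day.
ethylene in G: m_A = 837×0.579 + (1−0.176)·(1−0.490)·m_A, so m_A = 484.62/0.5798 = 835.9 tonne/day.
N = (1−0.490)×835.9 + 2002.1 = 2428.5 tonne/day.
Purge D = 0.176×2428.5 = 427.41 tonne/day.

427.4 tonne/day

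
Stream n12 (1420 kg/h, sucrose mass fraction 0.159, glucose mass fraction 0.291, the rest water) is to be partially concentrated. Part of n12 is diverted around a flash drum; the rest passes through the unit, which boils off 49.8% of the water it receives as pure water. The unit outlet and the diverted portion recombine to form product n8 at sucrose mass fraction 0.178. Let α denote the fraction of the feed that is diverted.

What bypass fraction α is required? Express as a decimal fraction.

All 1420×0.159 = 225.78 kg/h of sucrose reaches n8, so n8 = 225.78/0.178 = 1268.4 kg/h and vapour = 151.57 kg/h.
The evaporator receives (1−α)·1420 of feed at 0.550 water and removes 0.498 of that water:
0.498×0.550×(1−α)×1420 = 151.57
(1−α) = 151.57/388.94 = 0.3897;  α = 0.6103.

0.610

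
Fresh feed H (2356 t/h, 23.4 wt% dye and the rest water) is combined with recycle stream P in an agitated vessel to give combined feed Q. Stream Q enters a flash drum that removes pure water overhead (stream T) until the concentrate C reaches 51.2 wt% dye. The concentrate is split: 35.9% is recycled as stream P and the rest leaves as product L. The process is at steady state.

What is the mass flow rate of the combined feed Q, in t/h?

Overall dye balance (none leaves overhead): dye in fresh feed = dye in product, i.e. 2356×0.234 = (1−0.359)·C·0.512.
C = 551.3/(0.512×0.641) = 1679.8 t/h.
Recycle P = 0.359×1679.8 = 603.06 t/h.
Combined feed Q = 2356 + 603.06 = 2959.1 t/h.

2959 t/h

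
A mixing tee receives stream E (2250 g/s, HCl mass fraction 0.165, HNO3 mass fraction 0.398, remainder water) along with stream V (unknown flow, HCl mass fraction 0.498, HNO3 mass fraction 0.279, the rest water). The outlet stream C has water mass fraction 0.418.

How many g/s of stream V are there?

219.2 g/s

Let V be the unknown flow. Total out = 2250 + V.
water balance: 983.25 + 0.223·V = 0.418·(2250 + V)
(0.223 − 0.418)·V = 0.418×2250 − 983.25 = -42.75
V = -42.75 / -0.195 = 219.23 g/s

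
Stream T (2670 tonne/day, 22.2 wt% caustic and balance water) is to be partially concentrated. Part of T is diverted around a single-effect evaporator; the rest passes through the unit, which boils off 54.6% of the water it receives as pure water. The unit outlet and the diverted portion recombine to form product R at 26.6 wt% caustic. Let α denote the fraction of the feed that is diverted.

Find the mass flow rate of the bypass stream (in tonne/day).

All 2670×0.222 = 592.74 tonne/day of caustic reaches R, so R = 592.74/0.266 = 2228.3 tonne/day and vapour = 441.65 tonne/day.
The evaporator receives (1−α)·2670 of feed at 0.778 water and removes 0.546 of that water:
0.546×0.778×(1−α)×2670 = 441.65
(1−α) = 441.65/1134.2 = 0.3894;  α = 0.6106.
Bypass flow = 0.6106×2670 = 1630.3 tonne/day.

1630 tonne/day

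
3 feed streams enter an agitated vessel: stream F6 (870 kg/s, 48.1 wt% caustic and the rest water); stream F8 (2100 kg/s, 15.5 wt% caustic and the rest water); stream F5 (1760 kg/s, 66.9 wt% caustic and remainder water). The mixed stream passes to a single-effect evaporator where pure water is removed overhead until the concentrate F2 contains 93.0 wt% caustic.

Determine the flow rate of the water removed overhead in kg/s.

2664 kg/s

caustic entering = 870×0.481 + 2100×0.155 + 1760×0.669 = 1921.4 kg/s.
All caustic reports to F2, so F2 = 1921.4/0.930 = 2066 kg/s.
Total feed = 4730 kg/s; overhead = 4730 − 2066 = 2664 kg/s.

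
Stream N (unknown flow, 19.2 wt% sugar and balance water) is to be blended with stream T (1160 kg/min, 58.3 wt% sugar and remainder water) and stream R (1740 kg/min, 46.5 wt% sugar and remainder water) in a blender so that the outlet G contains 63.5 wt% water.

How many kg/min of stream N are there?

2468 kg/min

Let N be the unknown flow. Total out = 2900 + N.
water balance: 1414.6 + 0.808·N = 0.635·(2900 + N)
(0.808 − 0.635)·N = 0.635×2900 − 1414.6 = 426.88
N = 426.88 / 0.173 = 2467.5 kg/min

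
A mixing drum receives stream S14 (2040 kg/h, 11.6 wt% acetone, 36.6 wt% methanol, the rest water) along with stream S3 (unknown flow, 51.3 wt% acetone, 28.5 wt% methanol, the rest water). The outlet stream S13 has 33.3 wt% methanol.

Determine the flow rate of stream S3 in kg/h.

1402 kg/h

Let S3 be the unknown flow. Total out = 2040 + S3.
methanol balance: 746.64 + 0.285·S3 = 0.333·(2040 + S3)
(0.285 − 0.333)·S3 = 0.333×2040 − 746.64 = -67.32
S3 = -67.32 / -0.048 = 1402.5 kg/h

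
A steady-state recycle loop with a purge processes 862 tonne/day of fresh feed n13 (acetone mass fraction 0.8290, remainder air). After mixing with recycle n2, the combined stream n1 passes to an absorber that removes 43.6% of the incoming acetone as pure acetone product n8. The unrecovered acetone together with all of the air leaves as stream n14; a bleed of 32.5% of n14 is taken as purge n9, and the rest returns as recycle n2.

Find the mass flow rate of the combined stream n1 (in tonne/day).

air enters only via n13 and leaves only via the purge: 862×0.171 = 0.325×(air in n14), and the absorber passes all air, so air in n1 = air in n14 = 453.54 tonne/day.
acetone in n1: m_A = 862×0.829 + (1−0.325)·(1−0.436)·m_A, so m_A = 714.6/0.6193 = 1153.9 tonne/day.
n1 = 1153.9 + 453.54 = 1607.4 tonne/day.

1607 tonne/day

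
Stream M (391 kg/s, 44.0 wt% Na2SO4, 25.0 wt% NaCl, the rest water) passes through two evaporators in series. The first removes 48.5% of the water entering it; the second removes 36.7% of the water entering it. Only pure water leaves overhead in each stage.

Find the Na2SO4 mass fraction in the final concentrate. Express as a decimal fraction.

water in feed = 391×0.310 = 121.21 kg/s.
After stage 1: water left = (1−0.485)×121.21 = 62.423; stream total = 332.21 kg/s.
After stage 2: water left = (1−0.367)×62.423 = 39.514; final concentrate = 309.3 kg/s.
Na2SO4 fraction = 172.04/309.3 = 0.556.

0.556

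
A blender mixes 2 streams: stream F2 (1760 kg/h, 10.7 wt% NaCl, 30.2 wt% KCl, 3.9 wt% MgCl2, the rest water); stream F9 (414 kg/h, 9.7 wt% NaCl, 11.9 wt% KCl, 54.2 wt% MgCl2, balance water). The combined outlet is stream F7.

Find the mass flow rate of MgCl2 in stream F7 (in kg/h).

MgCl2 out = MgCl2 in = 1760×0.039 + 414×0.542 = 293.03 kg/h.

293 kg/h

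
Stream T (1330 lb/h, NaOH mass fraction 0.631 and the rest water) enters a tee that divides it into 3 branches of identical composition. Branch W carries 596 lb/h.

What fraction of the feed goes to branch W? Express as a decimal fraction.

0.448

Fraction to W = 596/1330 = 0.4481.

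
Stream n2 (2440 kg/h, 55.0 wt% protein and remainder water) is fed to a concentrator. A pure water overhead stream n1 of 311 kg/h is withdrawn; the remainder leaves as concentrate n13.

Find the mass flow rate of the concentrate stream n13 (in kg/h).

2129 kg/h

Concentrate = 2440 − 311 = 2129 kg/h.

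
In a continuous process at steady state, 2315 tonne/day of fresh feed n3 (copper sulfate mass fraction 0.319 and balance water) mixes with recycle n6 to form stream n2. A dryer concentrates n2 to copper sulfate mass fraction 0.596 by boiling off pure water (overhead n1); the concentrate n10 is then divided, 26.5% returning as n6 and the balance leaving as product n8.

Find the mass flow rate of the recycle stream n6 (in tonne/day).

446.7 tonne/day

Overall copper sulfate balance (none leaves overhead): copper sulfate in fresh feed = copper sulfate in product, i.e. 2315×0.319 = (1−0.265)·n10·0.596.
n10 = 738.49/(0.596×0.735) = 1685.8 tonne/day.
Recycle n6 = 0.265×1685.8 = 446.74 tonne/day.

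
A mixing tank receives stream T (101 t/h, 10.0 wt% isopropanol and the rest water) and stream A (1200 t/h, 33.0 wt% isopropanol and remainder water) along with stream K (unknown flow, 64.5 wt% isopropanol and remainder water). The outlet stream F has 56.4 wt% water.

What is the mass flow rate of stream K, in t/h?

771 t/h

Let K be the unknown flow. Total out = 1301 + K.
water balance: 894.9 + 0.355·K = 0.564·(1301 + K)
(0.355 − 0.564)·K = 0.564×1301 − 894.9 = -161.14
K = -161.14 / -0.209 = 770.99 t/h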